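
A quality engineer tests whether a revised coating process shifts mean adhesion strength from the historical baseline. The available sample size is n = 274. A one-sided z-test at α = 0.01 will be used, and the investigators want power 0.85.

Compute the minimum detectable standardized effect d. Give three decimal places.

d ≈ 0.203

Need Φ(δ − 2.326) = 0.85, so δ = 2.326 + 1.036 = 3.363.
δ = d·√n ⇒ d = δ/√n = 3.363/√274 = 0.2032.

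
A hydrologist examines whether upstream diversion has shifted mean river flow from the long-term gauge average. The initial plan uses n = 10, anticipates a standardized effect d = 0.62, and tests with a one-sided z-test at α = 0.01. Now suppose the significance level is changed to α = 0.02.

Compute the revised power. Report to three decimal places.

Power ≈ 0.463

δ = d·√n = 0.62 × √10 = 1.9606 (unchanged). New critical value: z_{0.02} = 2.054.
Revised power = Φ(δ − 2.054) = Φ(-0.093) = 0.4629.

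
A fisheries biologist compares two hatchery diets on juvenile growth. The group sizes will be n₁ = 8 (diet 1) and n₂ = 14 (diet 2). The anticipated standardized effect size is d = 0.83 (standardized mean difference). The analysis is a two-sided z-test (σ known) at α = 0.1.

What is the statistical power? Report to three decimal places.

Noncentrality parameter: δ = d / √(1/n₁ + 1/n₂) = 0.83 / √(1/8 + 1/14) = 1.8727
Critical value for a two-sided test at α = 0.1: z_{α/2} = 1.645.
Power = Φ(δ − 1.645) + Φ(−δ − 1.645) = Φ(0.228) + Φ(-3.518) = 0.5901 + 0.0002 = 0.5903.

Power ≈ 0.590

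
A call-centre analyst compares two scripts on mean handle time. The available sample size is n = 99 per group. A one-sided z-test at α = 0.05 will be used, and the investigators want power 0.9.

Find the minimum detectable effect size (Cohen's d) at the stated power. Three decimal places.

Required noncentrality: δ = z_{0.05} + z_{0.10} = 1.645 + 1.282 = 2.926.
δ = d·√(n/2) ⇒ d = δ/√(n/2) = 2.926/√(99/2) = 0.4159.

d ≈ 0.416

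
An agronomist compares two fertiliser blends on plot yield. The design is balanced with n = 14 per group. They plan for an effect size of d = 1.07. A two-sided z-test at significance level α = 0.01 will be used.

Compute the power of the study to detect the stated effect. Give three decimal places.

Power ≈ 0.601

Noncentrality parameter: δ = d·√(n/2) = 1.07 × √(14/2) = 2.8310
Two-sided α = 0.01 → critical value z_{0.005} = 2.576.
Power = Φ(δ − 2.576) + Φ(−δ − 2.576) = Φ(0.255) + Φ(-5.407) = 0.6007 + 0.0000 = 0.6007.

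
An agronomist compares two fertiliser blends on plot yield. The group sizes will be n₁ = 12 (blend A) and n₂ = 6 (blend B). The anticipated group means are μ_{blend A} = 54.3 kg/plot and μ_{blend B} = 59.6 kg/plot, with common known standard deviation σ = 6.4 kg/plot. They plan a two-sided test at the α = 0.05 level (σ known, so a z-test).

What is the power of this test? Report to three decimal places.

Standardized effect: d = |μ_{blend A} − μ_{blend B}| / σ = |54.3 − 59.6| / 6.4 = 0.8281
Noncentrality parameter: δ = d / √(1/n₁ + 1/n₂) = 0.8281 / √(1/12 + 1/6) = 1.6562
Two-sided α = 0.05 → critical value z_{0.025} = 1.960.
Power = Φ(δ − 1.960) + Φ(−δ − 1.960) = Φ(-0.304) + Φ(-3.616) = 0.3807 + 0.0001 = 0.3808.

Power ≈ 0.381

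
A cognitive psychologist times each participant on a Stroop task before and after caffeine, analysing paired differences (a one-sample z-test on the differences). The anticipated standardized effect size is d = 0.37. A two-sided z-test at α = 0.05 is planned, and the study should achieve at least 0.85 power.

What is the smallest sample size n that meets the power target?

For power 0.85 need Φ(δ − z_{0.025}) = 0.85, so δ = z_{0.025} + z_{0.15} = 1.960 + 1.036 = 2.996.
(Ignoring the negligible lower-tail rejection probability gives the usual closed-form inversion.)
δ = d·√n ⇒ n = (δ/d)² = (2.996 / 0.37)² = 65.58.
Round up to the next whole unit.

n = 66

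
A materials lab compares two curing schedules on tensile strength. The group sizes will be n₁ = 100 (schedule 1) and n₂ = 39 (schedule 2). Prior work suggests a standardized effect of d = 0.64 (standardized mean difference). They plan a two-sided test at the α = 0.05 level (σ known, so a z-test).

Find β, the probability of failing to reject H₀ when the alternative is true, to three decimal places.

β ≈ 0.076

Noncentrality parameter: δ = d / √(1/n₁ + 1/n₂) = 0.64 / √(1/100 + 1/39) = 3.3900
Two-sided α = 0.05 → critical value z_{0.025} = 1.960.
Power = Φ(δ − 1.960) + Φ(−δ − 1.960) = Φ(1.430) + Φ(-5.350) = 0.9237 + 0.0000 = 0.9237.
Type II error: β = 1 − power = 1 − 0.9237 = 0.0763.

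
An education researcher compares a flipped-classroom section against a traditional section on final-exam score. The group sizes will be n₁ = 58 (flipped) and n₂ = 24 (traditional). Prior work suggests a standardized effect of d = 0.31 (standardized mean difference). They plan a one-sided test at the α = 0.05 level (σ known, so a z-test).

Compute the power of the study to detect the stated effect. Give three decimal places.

Power ≈ 0.357

Noncentrality parameter: δ = d / √(1/n₁ + 1/n₂) = 0.31 / √(1/58 + 1/24) = 1.2772
One-sided α = 0.05 → critical value z_{0.05} = 1.645.
Power = P(Z > 1.645 − δ) = Φ(-0.368) = 0.3566.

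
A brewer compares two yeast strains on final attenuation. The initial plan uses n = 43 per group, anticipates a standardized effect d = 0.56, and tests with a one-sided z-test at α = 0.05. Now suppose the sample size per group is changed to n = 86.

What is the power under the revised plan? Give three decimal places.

With n = 86 per group: δ = d·√(n/2) = 0.56 × √(86/2) = 3.6722. Critical value z_{0.05} = 1.645.
Revised power = P(Z > 1.645 − δ) = Φ(2.027) = 0.9787.

Power ≈ 0.979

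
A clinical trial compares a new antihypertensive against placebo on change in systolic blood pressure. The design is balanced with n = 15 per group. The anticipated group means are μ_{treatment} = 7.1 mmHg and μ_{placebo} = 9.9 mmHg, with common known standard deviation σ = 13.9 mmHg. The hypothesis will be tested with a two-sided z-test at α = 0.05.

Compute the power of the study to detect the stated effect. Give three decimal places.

Standardized effect: d = |μ_{treatment} − μ_{placebo}| / σ = |7.1 − 9.9| / 13.9 = 0.2014
Noncentrality parameter: δ = d·√(n/2) = 0.2014 × √(15/2) = 0.5517
Critical value for a two-sided test at α = 0.05: z_{α/2} = 1.960.
Power = Φ(δ − 1.960) + Φ(−δ − 1.960) = Φ(-1.408) + Φ(-2.512) = 0.0795 + 0.0060 = 0.0855.

Power ≈ 0.086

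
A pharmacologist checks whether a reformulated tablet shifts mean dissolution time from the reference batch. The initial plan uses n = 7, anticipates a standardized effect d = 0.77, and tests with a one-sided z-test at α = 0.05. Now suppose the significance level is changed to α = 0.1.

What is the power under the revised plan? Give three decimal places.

δ = d·√n = 0.77 × √7 = 2.0372 (unchanged). New critical value: z_{0.1} = 1.282.
Revised power = P(Z > 1.282 − δ) = Φ(0.756) = 0.7751.

Power ≈ 0.775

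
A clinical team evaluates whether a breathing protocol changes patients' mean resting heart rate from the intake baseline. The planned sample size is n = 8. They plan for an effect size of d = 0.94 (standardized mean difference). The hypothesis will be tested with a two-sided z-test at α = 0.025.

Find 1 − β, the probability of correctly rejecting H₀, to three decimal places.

Noncentrality parameter: δ = d·√n = 0.94 × √8 = 2.6587
Critical value for a two-sided test at α = 0.025: z_{α/2} = 2.241.
Power = Φ(δ − 2.241) + Φ(−δ − 2.241) = Φ(0.417) + Φ(-4.900) = 0.6618 + 0.0000 = 0.6618.

Power ≈ 0.662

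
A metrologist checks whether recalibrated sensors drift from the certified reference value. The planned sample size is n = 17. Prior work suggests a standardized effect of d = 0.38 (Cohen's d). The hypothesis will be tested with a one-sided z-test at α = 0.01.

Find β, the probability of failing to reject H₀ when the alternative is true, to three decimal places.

β ≈ 0.776

Noncentrality parameter: δ = d·√n = 0.38 × √17 = 1.5668
One-sided α = 0.01 → critical value z_{0.01} = 2.326.
Power = Φ(δ − 2.326) = Φ(-0.760) = 0.2238.
Type II error: β = 1 − power = 1 − 0.2238 = 0.7762.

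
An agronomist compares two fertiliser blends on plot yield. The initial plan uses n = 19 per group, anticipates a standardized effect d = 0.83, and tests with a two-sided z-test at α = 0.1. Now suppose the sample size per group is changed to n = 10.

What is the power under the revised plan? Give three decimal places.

With n = 10 per group: δ = d·√(n/2) = 0.83 × √(10/2) = 1.8559. Critical value z_{0.05} = 1.645.
Revised power = Φ(δ − 1.645) + Φ(−δ − 1.645) = Φ(0.211) + Φ(-3.501) = 0.5836 + 0.0002 = 0.5838.

Power ≈ 0.584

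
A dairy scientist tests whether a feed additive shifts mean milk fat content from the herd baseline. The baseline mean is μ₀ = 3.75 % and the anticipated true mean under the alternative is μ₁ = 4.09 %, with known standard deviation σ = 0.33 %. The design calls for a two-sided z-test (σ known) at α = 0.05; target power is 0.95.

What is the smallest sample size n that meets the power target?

Standardized effect: d = |μ₁ − μ₀| / σ = |4.09 − 3.75| / 0.33 = 1.0303
For power 0.95 need Φ(δ − z_{0.025}) = 0.95, so δ = z_{0.025} + z_{0.05} = 1.960 + 1.645 = 3.605.
(The Φ(−δ − z_{α/2}) term is vanishingly small for δ > 0 and is dropped in the standard sample-size formula.)
δ = d·√n ⇒ n = (δ/d)² = (3.605 / 1.0303)² = 12.24.
Round up to the next whole unit.

n = 13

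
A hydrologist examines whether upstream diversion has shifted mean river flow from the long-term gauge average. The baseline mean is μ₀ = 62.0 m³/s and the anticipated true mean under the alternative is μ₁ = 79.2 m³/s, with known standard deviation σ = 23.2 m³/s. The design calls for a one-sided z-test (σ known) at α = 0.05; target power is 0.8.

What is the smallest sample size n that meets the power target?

Standardized effect: d = |μ₁ − μ₀| / σ = |79.2 − 62.0| / 23.2 = 0.7414
For power 0.8 need Φ(δ − z_{0.05}) = 0.8, so δ = z_{0.05} + z_{0.20} = 1.645 + 0.842 = 2.486.
δ = d·√n ⇒ n = (δ/d)² = (2.486 / 0.7414)² = 11.25.
Rounding up, n = 12.

n = 12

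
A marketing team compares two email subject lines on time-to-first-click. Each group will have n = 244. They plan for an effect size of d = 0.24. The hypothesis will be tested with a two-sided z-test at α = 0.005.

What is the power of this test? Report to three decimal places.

Power ≈ 0.438

Noncentrality parameter: δ = d·√(n/2) = 0.24 × √(244/2) = 2.6509
Critical value for a two-sided test at α = 0.005: z_{α/2} = 2.807.
Power = Φ(δ − 2.807) + Φ(−δ − 2.807) = Φ(-0.156) + Φ(-5.458) = 0.4380 + 0.0000 = 0.4380.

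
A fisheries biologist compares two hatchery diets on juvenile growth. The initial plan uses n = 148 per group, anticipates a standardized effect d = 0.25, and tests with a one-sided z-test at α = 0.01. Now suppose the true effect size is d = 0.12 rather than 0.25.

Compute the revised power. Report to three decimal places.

With d = 0.12: δ = d·√(n/2) = 0.12 × √(148/2) = 1.0323. Critical value z_{0.01} = 2.326.
Revised power = P(Z > 2.326 − δ) = Φ(-1.294) = 0.0978.

Power ≈ 0.098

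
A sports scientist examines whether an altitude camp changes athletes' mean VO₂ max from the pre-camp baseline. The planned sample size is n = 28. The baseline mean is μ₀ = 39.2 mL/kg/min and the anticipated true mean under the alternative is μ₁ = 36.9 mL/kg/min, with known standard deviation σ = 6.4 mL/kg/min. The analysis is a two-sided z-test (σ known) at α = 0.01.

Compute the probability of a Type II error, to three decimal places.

β ≈ 0.750

Standardized effect: d = |μ₁ − μ₀| / σ = |36.9 − 39.2| / 6.4 = 0.3594
Noncentrality parameter: δ = d·√n = 0.3594 × √28 = 1.9016
Critical value for a two-sided test at α = 0.01: z_{α/2} = 2.576.
Power = Φ(δ − 2.576) + Φ(−δ − 2.576) = Φ(-0.674) + Φ(-4.477) = 0.2501 + 0.0000 = 0.2501.
Type II error: β = 1 − power = 1 − 0.2501 = 0.7499.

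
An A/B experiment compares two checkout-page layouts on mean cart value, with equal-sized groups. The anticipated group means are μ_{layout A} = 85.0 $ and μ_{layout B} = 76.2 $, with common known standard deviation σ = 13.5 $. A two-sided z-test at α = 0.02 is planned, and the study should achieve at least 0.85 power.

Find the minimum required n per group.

n = 54 per group

Standardized effect: d = |μ_{layout A} − μ_{layout B}| / σ = |85.0 − 76.2| / 13.5 = 0.6519
For power 0.85 need Φ(δ − z_{0.01}) = 0.85, so δ = z_{0.01} + z_{0.15} = 2.326 + 1.036 = 3.363.
(For δ > 0 the lower-tail rejection region contributes negligibly to power, so the one-term inversion is standard.)
δ = d·√(n/2) ⇒ n = 2(δ/d)² = 2 × (3.363 / 0.6519)² = 53.23.
Round up to the next whole unit.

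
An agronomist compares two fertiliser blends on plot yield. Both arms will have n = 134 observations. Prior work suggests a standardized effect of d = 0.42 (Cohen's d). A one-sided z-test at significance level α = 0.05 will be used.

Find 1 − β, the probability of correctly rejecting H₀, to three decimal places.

Power ≈ 0.964

Noncentrality parameter: δ = d·√(n/2) = 0.42 × √(134/2) = 3.4378
Critical value for a one-sided test at α = 0.05: z_α = 1.645.
Power = P(Z > 1.645 − δ) = Φ(1.793) = 0.9635.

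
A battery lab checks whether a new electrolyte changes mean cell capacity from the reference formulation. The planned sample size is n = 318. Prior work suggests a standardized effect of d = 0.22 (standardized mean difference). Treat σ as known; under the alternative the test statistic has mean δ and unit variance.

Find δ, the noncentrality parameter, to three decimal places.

δ = d·√n = 0.22 × √318 = 3.9232

δ ≈ 3.923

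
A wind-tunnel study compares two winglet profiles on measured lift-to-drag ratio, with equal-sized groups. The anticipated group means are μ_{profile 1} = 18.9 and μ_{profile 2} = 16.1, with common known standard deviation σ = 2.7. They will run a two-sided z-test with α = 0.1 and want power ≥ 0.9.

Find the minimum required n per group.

Standardized effect: d = |μ_{profile 1} − μ_{profile 2}| / σ = |18.9 − 16.1| / 2.7 = 1.0370
Set Φ(δ − 1.645) = 0.9; then δ − 1.645 = Φ⁻¹(0.9) = 1.282, giving δ = 2.926.
(Ignoring the negligible lower-tail rejection probability gives the usual closed-form inversion.)
δ = d·√(n/2) ⇒ n = 2(δ/d)² = 2 × (2.926 / 1.0370)² = 15.93.
Rounding up, n = 16 per group.

n = 16 per group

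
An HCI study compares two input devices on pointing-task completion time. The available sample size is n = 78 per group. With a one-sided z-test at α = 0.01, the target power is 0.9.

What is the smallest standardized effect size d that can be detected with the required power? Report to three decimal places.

d ≈ 0.578

Required noncentrality: δ = z_{0.01} + z_{0.10} = 2.326 + 1.282 = 3.608.
δ = d·√(n/2) ⇒ d = δ/√(n/2) = 3.608/√(78/2) = 0.5777.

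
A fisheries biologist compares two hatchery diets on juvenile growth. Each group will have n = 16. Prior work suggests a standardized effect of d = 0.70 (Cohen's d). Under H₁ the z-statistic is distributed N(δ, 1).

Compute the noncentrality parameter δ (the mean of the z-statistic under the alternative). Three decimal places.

The noncentrality parameter scales effect size by the design's sample-size factor: δ = d·√(n/2) = 0.70 × √(16/2) = 1.9799

δ ≈ 1.980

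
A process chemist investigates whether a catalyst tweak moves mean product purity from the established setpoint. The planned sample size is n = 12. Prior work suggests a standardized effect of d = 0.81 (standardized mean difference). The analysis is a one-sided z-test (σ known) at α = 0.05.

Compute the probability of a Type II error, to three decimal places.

β ≈ 0.123

Noncentrality parameter: δ = d·√n = 0.81 × √12 = 2.8059
One-sided α = 0.05 → critical value z_{0.05} = 1.645.
Power = Φ(δ − 1.645) = Φ(1.161) = 0.8772.
Type II error: β = 1 − power = 1 − 0.8772 = 0.1228.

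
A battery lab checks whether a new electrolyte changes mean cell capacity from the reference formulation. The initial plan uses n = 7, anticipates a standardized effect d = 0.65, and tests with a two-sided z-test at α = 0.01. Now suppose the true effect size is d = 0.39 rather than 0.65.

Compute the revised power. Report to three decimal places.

With d = 0.39: δ = d·√n = 0.39 × √7 = 1.0318. Critical value z_{0.005} = 2.576.
Revised power = Φ(δ − 2.576) + Φ(−δ − 2.576) = Φ(-1.544) + Φ(-3.608) = 0.0613 + 0.0002 = 0.0615.

Power ≈ 0.061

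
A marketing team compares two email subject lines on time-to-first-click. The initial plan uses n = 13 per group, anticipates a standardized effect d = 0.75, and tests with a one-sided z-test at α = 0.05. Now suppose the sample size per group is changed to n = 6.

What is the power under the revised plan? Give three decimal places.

With n = 6 per group: δ = d·√(n/2) = 0.75 × √(6/2) = 1.2990. Critical value z_{0.05} = 1.645.
Revised power = P(Z > 1.645 − δ) = Φ(-0.346) = 0.3647.

Power ≈ 0.365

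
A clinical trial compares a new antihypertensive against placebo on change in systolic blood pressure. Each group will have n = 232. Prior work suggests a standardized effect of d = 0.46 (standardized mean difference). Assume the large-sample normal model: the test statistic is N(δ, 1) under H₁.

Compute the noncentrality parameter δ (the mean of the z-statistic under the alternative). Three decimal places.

The noncentrality parameter scales effect size by the design's sample-size factor: δ = d·√(n/2) = 0.46 × √(232/2) = 4.9544

δ ≈ 4.954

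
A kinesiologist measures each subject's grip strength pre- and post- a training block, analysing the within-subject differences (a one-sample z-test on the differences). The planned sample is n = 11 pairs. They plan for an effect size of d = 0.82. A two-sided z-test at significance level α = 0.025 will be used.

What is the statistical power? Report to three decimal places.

Noncentrality parameter: δ = d·√n = 0.82 × √11 = 2.7196
Two-sided α = 0.025 → critical value z_{0.0125} = 2.241.
Power = Φ(δ − 2.241) + Φ(−δ − 2.241) = Φ(0.478) + Φ(-4.961) = 0.6838 + 0.0000 = 0.6838.

Power ≈ 0.684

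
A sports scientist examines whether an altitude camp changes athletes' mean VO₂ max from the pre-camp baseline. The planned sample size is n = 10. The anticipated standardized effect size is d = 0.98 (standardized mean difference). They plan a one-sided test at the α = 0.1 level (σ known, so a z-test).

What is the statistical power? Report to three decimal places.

Noncentrality parameter: δ = d·√n = 0.98 × √10 = 3.0990
One-sided α = 0.1 → critical value z_{0.1} = 1.282.
Power = P(Z > 1.282 − δ) = Φ(1.817) = 0.9654.

Power ≈ 0.965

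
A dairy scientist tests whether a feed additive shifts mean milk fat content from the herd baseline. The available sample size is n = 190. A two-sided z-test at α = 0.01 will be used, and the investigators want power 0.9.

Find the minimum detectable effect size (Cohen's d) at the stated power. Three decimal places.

d ≈ 0.280

Required noncentrality: δ = z_{0.005} + z_{0.10} = 2.576 + 1.282 = 3.857.
(The second rejection-region term Φ(−δ − z_{α/2}) is negligible and dropped.)
δ = d·√n ⇒ d = δ/√n = 3.857/√190 = 0.2798.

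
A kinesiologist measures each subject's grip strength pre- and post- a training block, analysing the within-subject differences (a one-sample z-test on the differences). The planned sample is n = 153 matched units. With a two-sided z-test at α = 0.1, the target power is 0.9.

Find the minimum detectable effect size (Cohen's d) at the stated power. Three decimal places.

d ≈ 0.237

Required noncentrality: δ = z_{0.05} + z_{0.10} = 1.645 + 1.282 = 2.926.
(Lower-tail contribution to power is negligible for δ > 0.)
δ = d·√n ⇒ d = δ/√n = 2.926/√153 = 0.2366.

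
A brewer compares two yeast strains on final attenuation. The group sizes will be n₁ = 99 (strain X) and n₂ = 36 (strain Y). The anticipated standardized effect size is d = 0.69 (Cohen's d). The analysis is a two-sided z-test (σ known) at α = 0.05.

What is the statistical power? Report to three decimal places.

Power ≈ 0.944

Noncentrality parameter: δ = d / √(1/n₁ + 1/n₂) = 0.69 / √(1/99 + 1/36) = 3.5453
Critical value for a two-sided test at α = 0.05: z_{α/2} = 1.960.
Power = Φ(δ − 1.960) + Φ(−δ − 1.960) = Φ(1.585) + Φ(-5.505) = 0.9436 + 0.0000 = 0.9436.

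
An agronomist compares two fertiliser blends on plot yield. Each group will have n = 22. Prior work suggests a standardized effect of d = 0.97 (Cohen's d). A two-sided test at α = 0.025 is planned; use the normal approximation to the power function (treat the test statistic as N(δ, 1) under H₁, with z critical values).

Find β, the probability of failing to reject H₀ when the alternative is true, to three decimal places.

Noncentrality parameter: λ = d·√(n/2) = 0.97 × √(22/2) = 3.2171
Critical value for a two-sided test at α = 0.025: z_{α/2} = 2.241.
Power = Φ(λ − 2.241) + Φ(−λ − 2.241) = Φ(0.976) + Φ(-5.459) = 0.8354 + 0.0000 = 0.8354.
Type II error: β = 1 − power = 1 − 0.8354 = 0.1646.

β ≈ 0.165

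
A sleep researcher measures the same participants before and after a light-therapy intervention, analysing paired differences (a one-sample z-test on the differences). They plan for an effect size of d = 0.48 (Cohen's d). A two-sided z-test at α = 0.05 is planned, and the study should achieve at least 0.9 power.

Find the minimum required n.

n = 46

For power 0.9 need Φ(δ − z_{0.025}) = 0.9, so δ = z_{0.025} + z_{0.10} = 1.960 + 1.282 = 3.242.
(Ignoring the negligible lower-tail rejection probability gives the usual closed-form inversion.)
δ = d·√n ⇒ n = (δ/d)² = (3.242 / 0.48)² = 45.61.
Round up to the next whole unit.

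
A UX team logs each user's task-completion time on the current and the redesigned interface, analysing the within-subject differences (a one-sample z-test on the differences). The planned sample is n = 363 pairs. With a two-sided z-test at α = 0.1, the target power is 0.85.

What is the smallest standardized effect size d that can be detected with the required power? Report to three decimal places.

Need Φ(δ − 1.645) = 0.85, so δ = 1.645 + 1.036 = 2.681.
(The second rejection-region term Φ(−δ − z_{α/2}) is negligible and dropped.)
δ = d·√n ⇒ d = δ/√n = 2.681/√363 = 0.1407.

d ≈ 0.141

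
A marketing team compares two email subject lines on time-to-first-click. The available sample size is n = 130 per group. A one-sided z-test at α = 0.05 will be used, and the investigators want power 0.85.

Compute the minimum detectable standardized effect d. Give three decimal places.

d ≈ 0.333

Need Φ(δ − 1.645) = 0.85, so δ = 1.645 + 1.036 = 2.681.
δ = d·√(n/2) ⇒ d = δ/√(n/2) = 2.681/√(130/2) = 0.3326.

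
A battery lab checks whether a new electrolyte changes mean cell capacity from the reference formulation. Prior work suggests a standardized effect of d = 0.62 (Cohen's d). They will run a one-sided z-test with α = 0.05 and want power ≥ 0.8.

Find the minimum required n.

Set Φ(δ − 1.645) = 0.8; then δ − 1.645 = Φ⁻¹(0.8) = 0.842, giving δ = 2.486.
δ = d·√n ⇒ n = (δ/d)² = (2.486 / 0.62)² = 16.08.
Rounding up, n = 17.

n = 17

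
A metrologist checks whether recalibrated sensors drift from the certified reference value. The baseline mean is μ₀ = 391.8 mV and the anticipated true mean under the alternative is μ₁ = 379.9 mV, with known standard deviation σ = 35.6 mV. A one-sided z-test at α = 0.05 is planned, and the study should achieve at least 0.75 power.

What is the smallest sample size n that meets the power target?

n = 49

Standardized effect: d = |μ₁ − μ₀| / σ = |379.9 − 391.8| / 35.6 = 0.3343
For power 0.75 need Φ(δ − z_{0.05}) = 0.75, so δ = z_{0.05} + z_{0.25} = 1.645 + 0.674 = 2.319.
δ = d·√n ⇒ n = (δ/d)² = (2.319 / 0.3343)² = 48.14.
Rounding up, n = 49.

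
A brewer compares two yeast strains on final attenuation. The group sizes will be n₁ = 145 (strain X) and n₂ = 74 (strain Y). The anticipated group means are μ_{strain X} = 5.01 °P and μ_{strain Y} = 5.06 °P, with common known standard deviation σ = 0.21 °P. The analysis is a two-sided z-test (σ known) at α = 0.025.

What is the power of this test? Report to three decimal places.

Standardized effect: d = |μ_{strain X} − μ_{strain Y}| / σ = |5.01 − 5.06| / 0.21 = 0.2381
Noncentrality parameter: δ = d / √(1/n₁ + 1/n₂) = 0.2381 / √(1/145 + 1/74) = 1.6666
Critical value for a two-sided test at α = 0.025: z_{α/2} = 2.241.
Power = Φ(δ − 2.241) + Φ(−δ − 2.241) = Φ(-0.575) + Φ(-3.908) = 0.2827 + 0.0000 = 0.2828.

Power ≈ 0.283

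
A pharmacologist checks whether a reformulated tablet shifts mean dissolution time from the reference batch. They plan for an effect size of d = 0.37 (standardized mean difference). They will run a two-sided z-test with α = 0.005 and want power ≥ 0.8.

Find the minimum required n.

Set Φ(δ − 2.807) = 0.8; then δ − 2.807 = Φ⁻¹(0.8) = 0.842, giving δ = 3.649.
(Ignoring the negligible lower-tail rejection probability gives the usual closed-form inversion.)
δ = d·√n ⇒ n = (δ/d)² = (3.649 / 0.37)² = 97.24.
Round up to the next whole unit.

n = 98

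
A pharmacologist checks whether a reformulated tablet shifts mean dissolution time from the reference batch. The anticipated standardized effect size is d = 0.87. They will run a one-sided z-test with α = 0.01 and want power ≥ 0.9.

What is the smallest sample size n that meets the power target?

n = 18

For power 0.9 need Φ(δ − z_{0.01}) = 0.9, so δ = z_{0.01} + z_{0.10} = 2.326 + 1.282 = 3.608.
δ = d·√n ⇒ n = (δ/d)² = (3.608 / 0.87)² = 17.20.
Round up to the next whole unit.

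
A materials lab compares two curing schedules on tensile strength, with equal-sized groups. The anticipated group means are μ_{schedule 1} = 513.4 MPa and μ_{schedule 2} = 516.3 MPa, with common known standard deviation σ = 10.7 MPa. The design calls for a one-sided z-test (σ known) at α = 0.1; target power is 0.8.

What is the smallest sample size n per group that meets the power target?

n = 123 per group

Standardized effect: d = |μ_{schedule 1} − μ_{schedule 2}| / σ = |513.4 − 516.3| / 10.7 = 0.2710
Set Φ(δ − 1.282) = 0.8; then δ − 1.282 = Φ⁻¹(0.8) = 0.842, giving δ = 2.123.
δ = d·√(n/2) ⇒ n = 2(δ/d)² = 2 × (2.123 / 0.2710)² = 122.74.
Round up to the next whole unit.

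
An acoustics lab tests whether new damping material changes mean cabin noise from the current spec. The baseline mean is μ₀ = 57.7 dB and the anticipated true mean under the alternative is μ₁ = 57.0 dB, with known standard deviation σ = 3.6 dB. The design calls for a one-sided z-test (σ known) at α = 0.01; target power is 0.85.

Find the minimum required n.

Standardized effect: d = |μ₁ − μ₀| / σ = |57.0 − 57.7| / 3.6 = 0.1944
Set Φ(δ − 2.326) = 0.85; then δ − 2.326 = Φ⁻¹(0.85) = 1.036, giving δ = 3.363.
δ = d·√n ⇒ n = (δ/d)² = (3.363 / 0.1944)² = 299.09.
Round up to the next whole unit.

n = 300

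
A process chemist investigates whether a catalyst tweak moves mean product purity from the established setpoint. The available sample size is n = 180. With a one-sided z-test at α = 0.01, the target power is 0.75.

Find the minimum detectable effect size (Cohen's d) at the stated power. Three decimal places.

Required noncentrality: δ = z_{0.01} + z_{0.25} = 2.326 + 0.674 = 3.001.
δ = d·√n ⇒ d = δ/√n = 3.001/√180 = 0.2237.

d ≈ 0.224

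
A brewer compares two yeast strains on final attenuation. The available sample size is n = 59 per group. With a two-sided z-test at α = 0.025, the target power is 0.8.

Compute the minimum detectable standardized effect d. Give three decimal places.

d ≈ 0.568

Required noncentrality: δ = z_{0.0125} + z_{0.20} = 2.241 + 0.842 = 3.083.
(Lower-tail contribution to power is negligible for δ > 0.)
δ = d·√(n/2) ⇒ d = δ/√(n/2) = 3.083/√(59/2) = 0.5676.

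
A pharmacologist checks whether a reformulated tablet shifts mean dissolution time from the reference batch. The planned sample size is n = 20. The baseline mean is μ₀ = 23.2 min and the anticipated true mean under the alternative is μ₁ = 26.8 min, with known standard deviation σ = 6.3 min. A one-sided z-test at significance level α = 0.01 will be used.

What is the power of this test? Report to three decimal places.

Power ≈ 0.591

Standardized effect: d = |μ₁ − μ₀| / σ = |26.8 − 23.2| / 6.3 = 0.5714
Noncentrality parameter: δ = d·√n = 0.5714 × √20 = 2.5555
One-sided α = 0.01 → critical value z_{0.01} = 2.326.
Power = P(Z > 2.326 − δ) = Φ(0.229) = 0.5906.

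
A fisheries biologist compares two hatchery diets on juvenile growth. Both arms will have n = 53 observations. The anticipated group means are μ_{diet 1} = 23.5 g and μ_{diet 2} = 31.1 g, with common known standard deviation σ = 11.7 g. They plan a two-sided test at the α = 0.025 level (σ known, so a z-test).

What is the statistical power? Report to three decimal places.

Standardized effect: d = |μ_{diet 1} − μ_{diet 2}| / σ = |23.5 − 31.1| / 11.7 = 0.6496
Noncentrality parameter: δ = d·√(n/2) = 0.6496 × √(53/2) = 3.3439
Critical value for a two-sided test at α = 0.025: z_{α/2} = 2.241.
Power = Φ(δ − 2.241) + Φ(−δ − 2.241) = Φ(1.102) + Φ(-5.585) = 0.8649 + 0.0000 = 0.8649.

Power ≈ 0.865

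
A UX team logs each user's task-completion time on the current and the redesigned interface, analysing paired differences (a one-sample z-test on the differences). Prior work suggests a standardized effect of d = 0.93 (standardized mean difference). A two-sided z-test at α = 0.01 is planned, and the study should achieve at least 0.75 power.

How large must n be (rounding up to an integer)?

n = 13

Set Φ(δ − 2.576) = 0.75; then δ − 2.576 = Φ⁻¹(0.75) = 0.674, giving δ = 3.250.
(Ignoring the negligible lower-tail rejection probability gives the usual closed-form inversion.)
δ = d·√n ⇒ n = (δ/d)² = (3.250 / 0.93)² = 12.21.
Round up to the next whole unit.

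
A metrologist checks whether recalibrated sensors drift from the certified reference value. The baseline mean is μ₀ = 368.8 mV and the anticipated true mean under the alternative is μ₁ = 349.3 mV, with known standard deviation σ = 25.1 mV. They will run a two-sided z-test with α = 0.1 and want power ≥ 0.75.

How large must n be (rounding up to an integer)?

Standardized effect: d = |μ₁ − μ₀| / σ = |349.3 − 368.8| / 25.1 = 0.7769
Set Φ(δ − 1.645) = 0.75; then δ − 1.645 = Φ⁻¹(0.75) = 0.674, giving δ = 2.319.
(Ignoring the negligible lower-tail rejection probability gives the usual closed-form inversion.)
δ = d·√n ⇒ n = (δ/d)² = (2.319 / 0.7769)² = 8.91.
Rounding up, n = 9.

n = 9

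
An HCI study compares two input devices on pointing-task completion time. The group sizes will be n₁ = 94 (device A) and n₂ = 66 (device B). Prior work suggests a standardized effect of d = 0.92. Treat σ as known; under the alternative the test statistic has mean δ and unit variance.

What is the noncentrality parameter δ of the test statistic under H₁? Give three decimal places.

δ ≈ 5.729

The noncentrality parameter scales effect size by the design's sample-size factor: δ = d / √(1/n₁ + 1/n₂) = 0.92 / √(1/94 + 1/66) = 5.7288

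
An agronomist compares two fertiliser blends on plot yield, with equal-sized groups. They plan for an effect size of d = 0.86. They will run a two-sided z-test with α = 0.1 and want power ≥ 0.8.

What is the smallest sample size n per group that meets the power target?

n = 17 per group

Set Φ(δ − 1.645) = 0.8; then δ − 1.645 = Φ⁻¹(0.8) = 0.842, giving δ = 2.486.
(Ignoring the negligible lower-tail rejection probability gives the usual closed-form inversion.)
δ = d·√(n/2) ⇒ n = 2(δ/d)² = 2 × (2.486 / 0.86)² = 16.72.
Round up to the next whole unit.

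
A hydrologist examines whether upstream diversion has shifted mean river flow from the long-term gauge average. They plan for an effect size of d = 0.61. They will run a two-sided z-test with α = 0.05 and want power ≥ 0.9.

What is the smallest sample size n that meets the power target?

Set Φ(δ − 1.960) = 0.9; then δ − 1.960 = Φ⁻¹(0.9) = 1.282, giving δ = 3.242.
(For δ > 0 the lower-tail rejection region contributes negligibly to power, so the one-term inversion is standard.)
δ = d·√n ⇒ n = (δ/d)² = (3.242 / 0.61)² = 28.24.
Rounding up, n = 29.

n = 29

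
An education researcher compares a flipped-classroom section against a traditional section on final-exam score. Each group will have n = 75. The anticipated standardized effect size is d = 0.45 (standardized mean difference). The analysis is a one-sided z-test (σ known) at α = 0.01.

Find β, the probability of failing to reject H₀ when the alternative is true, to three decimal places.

Noncentrality parameter: δ = d·√(n/2) = 0.45 × √(75/2) = 2.7557
One-sided α = 0.01 → critical value z_{0.01} = 2.326.
Power = Φ(δ − 2.326) = Φ(0.429) = 0.6662.
Type II error: β = 1 − power = 1 − 0.6662 = 0.3338.

β ≈ 0.334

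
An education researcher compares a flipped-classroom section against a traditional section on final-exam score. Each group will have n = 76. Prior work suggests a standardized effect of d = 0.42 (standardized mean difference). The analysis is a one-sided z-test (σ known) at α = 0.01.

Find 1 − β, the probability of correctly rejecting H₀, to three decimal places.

Noncentrality parameter: δ = d·√(n/2) = 0.42 × √(76/2) = 2.5891
One-sided α = 0.01 → critical value z_{0.01} = 2.326.
Power = Φ(δ − 2.326) = Φ(0.263) = 0.6036.

Power ≈ 0.604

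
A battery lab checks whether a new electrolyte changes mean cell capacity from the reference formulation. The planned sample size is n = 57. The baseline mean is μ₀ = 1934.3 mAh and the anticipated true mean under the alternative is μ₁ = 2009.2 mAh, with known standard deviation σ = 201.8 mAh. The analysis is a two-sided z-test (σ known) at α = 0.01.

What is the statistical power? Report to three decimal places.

Standardized effect: d = |μ₁ − μ₀| / σ = |2009.2 − 1934.3| / 201.8 = 0.3712
Noncentrality parameter: δ = d·√n = 0.3712 × √57 = 2.8022
Two-sided α = 0.01 → critical value z_{0.005} = 2.576.
Power = Φ(δ − 2.576) + Φ(−δ − 2.576) = Φ(0.226) + Φ(-5.378) = 0.5895 + 0.0000 = 0.5895.

Power ≈ 0.590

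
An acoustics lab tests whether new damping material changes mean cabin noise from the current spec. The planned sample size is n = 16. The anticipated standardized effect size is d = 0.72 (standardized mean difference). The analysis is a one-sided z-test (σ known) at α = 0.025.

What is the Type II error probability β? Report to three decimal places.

β ≈ 0.179

Noncentrality parameter: δ = d·√n = 0.72 × √16 = 2.8800
One-sided α = 0.025 → critical value z_{0.025} = 1.960.
Power = P(Z > 1.960 − δ) = Φ(0.920) = 0.8212.
Type II error: β = 1 − power = 1 − 0.8212 = 0.1788.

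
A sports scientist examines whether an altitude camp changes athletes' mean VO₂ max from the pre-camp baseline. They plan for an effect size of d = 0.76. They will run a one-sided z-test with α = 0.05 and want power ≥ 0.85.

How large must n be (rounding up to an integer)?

For power 0.85 need Φ(δ − z_{0.05}) = 0.85, so δ = z_{0.05} + z_{0.15} = 1.645 + 1.036 = 2.681.
δ = d·√n ⇒ n = (δ/d)² = (2.681 / 0.76)² = 12.45.
Round up to the next whole unit.

n = 13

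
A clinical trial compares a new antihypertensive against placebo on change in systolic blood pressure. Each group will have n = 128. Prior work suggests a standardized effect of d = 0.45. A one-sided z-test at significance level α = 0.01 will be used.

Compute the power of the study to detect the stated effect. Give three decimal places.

Noncentrality parameter: δ = d·√(n/2) = 0.45 × √(128/2) = 3.6000
One-sided α = 0.01 → critical value z_{0.01} = 2.326.
Power = P(Z > 2.326 − δ) = Φ(1.274) = 0.8986.

Power ≈ 0.899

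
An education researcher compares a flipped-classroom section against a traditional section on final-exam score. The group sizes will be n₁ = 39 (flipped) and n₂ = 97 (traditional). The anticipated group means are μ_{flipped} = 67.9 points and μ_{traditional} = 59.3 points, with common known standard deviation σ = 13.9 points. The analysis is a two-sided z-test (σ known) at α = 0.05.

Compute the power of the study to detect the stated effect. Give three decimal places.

Power ≈ 0.904

Standardized effect: d = |μ_{flipped} − μ_{traditional}| / σ = |67.9 − 59.3| / 13.9 = 0.6187
Noncentrality parameter: λ = d / √(1/n₁ + 1/n₂) = 0.6187 / √(1/39 + 1/97) = 3.2631
Critical value for a two-sided test at α = 0.05: z_{α/2} = 1.960.
Power = Φ(λ − 1.960) + Φ(−λ − 1.960) = Φ(1.303) + Φ(-5.223) = 0.9037 + 0.0000 = 0.9037.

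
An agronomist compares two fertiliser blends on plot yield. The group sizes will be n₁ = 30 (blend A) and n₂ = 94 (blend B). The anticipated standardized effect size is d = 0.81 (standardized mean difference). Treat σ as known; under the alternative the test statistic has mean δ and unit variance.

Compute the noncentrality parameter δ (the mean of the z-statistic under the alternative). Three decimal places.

δ = d / √(1/n₁ + 1/n₂) = 0.81 / √(1/30 + 1/94) = 3.8628

δ ≈ 3.863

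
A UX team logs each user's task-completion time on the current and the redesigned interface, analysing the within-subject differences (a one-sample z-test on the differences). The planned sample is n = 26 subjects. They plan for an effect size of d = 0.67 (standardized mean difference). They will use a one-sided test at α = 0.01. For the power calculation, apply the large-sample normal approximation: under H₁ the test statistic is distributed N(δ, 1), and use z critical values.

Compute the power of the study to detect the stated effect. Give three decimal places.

Noncentrality parameter: δ = d·√n = 0.67 × √26 = 3.4163
Critical value for a one-sided test at α = 0.01: z_α = 2.326.
Power = P(Z > 2.326 − δ) = Φ(1.090) = 0.8621.

Power ≈ 0.862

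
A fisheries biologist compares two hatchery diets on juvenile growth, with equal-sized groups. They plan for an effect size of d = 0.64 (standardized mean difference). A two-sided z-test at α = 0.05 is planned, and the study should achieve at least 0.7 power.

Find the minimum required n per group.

n = 31 per group

For power 0.7 need Φ(δ − z_{0.025}) = 0.7, so δ = z_{0.025} + z_{0.30} = 1.960 + 0.524 = 2.484.
(Ignoring the negligible lower-tail rejection probability gives the usual closed-form inversion.)
δ = d·√(n/2) ⇒ n = 2(δ/d)² = 2 × (2.484 / 0.64)² = 30.14.
Round up to the next whole unit.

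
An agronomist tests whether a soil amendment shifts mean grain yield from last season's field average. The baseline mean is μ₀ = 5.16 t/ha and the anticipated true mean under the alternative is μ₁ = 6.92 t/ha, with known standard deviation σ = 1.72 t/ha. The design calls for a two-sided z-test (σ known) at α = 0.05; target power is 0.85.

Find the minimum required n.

Standardized effect: d = |μ₁ − μ₀| / σ = |6.92 − 5.16| / 1.72 = 1.0233
For power 0.85 need Φ(δ − z_{0.025}) = 0.85, so δ = z_{0.025} + z_{0.15} = 1.960 + 1.036 = 2.996.
(For δ > 0 the lower-tail rejection region contributes negligibly to power, so the one-term inversion is standard.)
δ = d·√n ⇒ n = (δ/d)² = (2.996 / 1.0233)² = 8.57.
Rounding up, n = 9.

n = 9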